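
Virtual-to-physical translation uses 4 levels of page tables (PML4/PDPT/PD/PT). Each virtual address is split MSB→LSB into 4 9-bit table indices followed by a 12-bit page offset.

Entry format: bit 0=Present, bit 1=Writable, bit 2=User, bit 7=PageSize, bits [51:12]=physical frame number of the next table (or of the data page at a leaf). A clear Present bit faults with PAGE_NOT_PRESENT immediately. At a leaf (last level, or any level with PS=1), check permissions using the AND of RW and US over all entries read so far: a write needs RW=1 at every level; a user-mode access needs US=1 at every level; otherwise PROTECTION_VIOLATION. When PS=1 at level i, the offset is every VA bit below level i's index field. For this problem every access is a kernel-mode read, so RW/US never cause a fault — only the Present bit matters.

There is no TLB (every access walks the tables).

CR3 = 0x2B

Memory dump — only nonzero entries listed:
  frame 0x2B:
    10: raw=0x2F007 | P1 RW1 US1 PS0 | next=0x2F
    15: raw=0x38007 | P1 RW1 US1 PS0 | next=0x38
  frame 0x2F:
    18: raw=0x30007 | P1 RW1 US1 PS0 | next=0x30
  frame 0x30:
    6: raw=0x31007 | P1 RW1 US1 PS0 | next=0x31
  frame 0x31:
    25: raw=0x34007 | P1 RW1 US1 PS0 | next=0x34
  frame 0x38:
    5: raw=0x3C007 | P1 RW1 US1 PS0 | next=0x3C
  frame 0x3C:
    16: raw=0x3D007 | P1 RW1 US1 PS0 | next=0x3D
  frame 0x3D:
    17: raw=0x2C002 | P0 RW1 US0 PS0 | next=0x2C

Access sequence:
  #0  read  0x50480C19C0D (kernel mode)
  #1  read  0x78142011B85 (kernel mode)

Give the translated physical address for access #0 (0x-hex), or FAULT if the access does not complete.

Trace:
#0 VA=0x50480C19C0D (r,kernel):
  lvl0: tbl 0x2B, slot 10 ⇒ 0x2F007 (P1/RW1/US1/PS0)
  lvl1: tbl 0x2F, slot 18 ⇒ 0x30007 (P1/RW1/US1/PS0)
  lvl2: tbl 0x30, slot 6 ⇒ 0x31007 (P1/RW1/US1/PS0)
  lvl3: tbl 0x31, slot 25 ⇒ 0x34007 (P1/RW1/US1/PS0)
  → PA=0x34C0D  (4 entries read)
#1 VA=0x78142011B85 (r,kernel):
  lvl0: tbl 0x2B, slot 15 ⇒ 0x38007 (P1/RW1/US1/PS0)
  lvl1: tbl 0x38, slot 5 ⇒ 0x3C007 (P1/RW1/US1/PS0)
  lvl2: tbl 0x3C, slot 16 ⇒ 0x3D007 (P1/RW1/US1/PS0)
  lvl3: tbl 0x3D, slot 17 ⇒ 0x2C002 (P0/RW1/US0/PS0)
  ⇒ fault: PAGE_NOT_PRESENT  — 4 lookups

Access #0 PA: 0x34C0D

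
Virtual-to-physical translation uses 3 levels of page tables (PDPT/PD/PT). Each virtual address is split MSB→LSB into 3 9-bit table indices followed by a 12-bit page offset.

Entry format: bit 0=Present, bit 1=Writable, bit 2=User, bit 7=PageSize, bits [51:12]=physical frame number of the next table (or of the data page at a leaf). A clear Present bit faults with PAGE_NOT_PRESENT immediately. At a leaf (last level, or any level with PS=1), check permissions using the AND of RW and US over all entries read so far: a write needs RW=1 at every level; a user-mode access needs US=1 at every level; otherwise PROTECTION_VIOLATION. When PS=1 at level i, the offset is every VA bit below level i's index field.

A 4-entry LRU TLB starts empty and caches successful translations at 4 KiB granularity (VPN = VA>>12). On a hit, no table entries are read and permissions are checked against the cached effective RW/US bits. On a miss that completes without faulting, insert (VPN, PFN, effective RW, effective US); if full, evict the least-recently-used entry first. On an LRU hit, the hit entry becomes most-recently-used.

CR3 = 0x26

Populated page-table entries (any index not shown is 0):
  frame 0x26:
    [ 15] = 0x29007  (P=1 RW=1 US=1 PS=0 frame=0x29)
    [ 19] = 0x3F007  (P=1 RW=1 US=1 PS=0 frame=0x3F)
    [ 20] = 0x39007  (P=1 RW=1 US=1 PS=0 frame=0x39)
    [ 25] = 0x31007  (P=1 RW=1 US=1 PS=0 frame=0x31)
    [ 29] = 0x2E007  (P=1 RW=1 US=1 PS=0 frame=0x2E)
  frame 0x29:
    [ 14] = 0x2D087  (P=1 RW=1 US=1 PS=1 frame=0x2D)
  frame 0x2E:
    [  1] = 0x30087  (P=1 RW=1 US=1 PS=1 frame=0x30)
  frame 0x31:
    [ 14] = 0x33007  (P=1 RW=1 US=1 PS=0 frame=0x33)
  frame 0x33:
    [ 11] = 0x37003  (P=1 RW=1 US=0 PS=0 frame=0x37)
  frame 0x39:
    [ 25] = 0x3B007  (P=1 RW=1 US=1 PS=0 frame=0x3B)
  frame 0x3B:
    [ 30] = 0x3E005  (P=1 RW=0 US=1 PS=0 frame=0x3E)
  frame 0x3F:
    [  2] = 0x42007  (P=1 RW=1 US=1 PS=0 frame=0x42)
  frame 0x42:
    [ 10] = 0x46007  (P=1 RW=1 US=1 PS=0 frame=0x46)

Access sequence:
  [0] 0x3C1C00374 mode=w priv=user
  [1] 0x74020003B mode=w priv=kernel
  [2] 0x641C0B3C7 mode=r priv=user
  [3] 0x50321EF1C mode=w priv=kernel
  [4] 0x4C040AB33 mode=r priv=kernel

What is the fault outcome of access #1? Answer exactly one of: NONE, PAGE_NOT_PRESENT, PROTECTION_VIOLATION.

Walk each access:
#0 VA=0x3C1C00374 (w,user):
  lvl0: tbl 0x26, slot 15 ⇒ 0x29007 (P1/RW1/US1/PS0)
  lvl1: tbl 0x29, slot 14 ⇒ 0x2D087 (P1/RW1/US1/PS1)
  → PA=0x2D374 (huge @L1)  (2 entries read)
#1 VA=0x74020003B (w,kernel):
  lvl0: tbl 0x26, slot 29 ⇒ 0x2E007 (P1/RW1/US1/PS0)
  lvl1: tbl 0x2E, slot 1 ⇒ 0x30087 (P1/RW1/US1/PS1)
  → PA=0x3003B (huge @L1)  (2 entries read)
#2 VA=0x641C0B3C7 (r,user):
  lvl0: tbl 0x26, slot 25 ⇒ 0x31007 (P1/RW1/US1/PS0)
  lvl1: tbl 0x31, slot 14 ⇒ 0x33007 (P1/RW1/US1/PS0)
  lvl2: tbl 0x33, slot 11 ⇒ 0x37003 (P1/RW1/US0/PS0)
  ⇒ fault: PROTECTION_VIOLATION  — 3 lookups
#3 VA=0x50321EF1C (w,kernel):
  lvl0: tbl 0x26, slot 20 ⇒ 0x39007 (P1/RW1/US1/PS0)
  lvl1: tbl 0x39, slot 25 ⇒ 0x3B007 (P1/RW1/US1/PS0)
  lvl2: tbl 0x3B, slot 30 ⇒ 0x3E005 (P1/RW0/US1/PS0)
  ⇒ fault: PROTECTION_VIOLATION  — 3 lookups
#4 VA=0x4C040AB33 (r,kernel):
  lvl0: tbl 0x26, slot 19 ⇒ 0x3F007 (P1/RW1/US1/PS0)
  lvl1: tbl 0x3F, slot 2 ⇒ 0x42007 (P1/RW1/US1/PS0)
  lvl2: tbl 0x42, slot 10 ⇒ 0x46007 (P1/RW1/US1/PS0)
  → PA=0x46B33  (3 entries read)

Access #1 fault: NONE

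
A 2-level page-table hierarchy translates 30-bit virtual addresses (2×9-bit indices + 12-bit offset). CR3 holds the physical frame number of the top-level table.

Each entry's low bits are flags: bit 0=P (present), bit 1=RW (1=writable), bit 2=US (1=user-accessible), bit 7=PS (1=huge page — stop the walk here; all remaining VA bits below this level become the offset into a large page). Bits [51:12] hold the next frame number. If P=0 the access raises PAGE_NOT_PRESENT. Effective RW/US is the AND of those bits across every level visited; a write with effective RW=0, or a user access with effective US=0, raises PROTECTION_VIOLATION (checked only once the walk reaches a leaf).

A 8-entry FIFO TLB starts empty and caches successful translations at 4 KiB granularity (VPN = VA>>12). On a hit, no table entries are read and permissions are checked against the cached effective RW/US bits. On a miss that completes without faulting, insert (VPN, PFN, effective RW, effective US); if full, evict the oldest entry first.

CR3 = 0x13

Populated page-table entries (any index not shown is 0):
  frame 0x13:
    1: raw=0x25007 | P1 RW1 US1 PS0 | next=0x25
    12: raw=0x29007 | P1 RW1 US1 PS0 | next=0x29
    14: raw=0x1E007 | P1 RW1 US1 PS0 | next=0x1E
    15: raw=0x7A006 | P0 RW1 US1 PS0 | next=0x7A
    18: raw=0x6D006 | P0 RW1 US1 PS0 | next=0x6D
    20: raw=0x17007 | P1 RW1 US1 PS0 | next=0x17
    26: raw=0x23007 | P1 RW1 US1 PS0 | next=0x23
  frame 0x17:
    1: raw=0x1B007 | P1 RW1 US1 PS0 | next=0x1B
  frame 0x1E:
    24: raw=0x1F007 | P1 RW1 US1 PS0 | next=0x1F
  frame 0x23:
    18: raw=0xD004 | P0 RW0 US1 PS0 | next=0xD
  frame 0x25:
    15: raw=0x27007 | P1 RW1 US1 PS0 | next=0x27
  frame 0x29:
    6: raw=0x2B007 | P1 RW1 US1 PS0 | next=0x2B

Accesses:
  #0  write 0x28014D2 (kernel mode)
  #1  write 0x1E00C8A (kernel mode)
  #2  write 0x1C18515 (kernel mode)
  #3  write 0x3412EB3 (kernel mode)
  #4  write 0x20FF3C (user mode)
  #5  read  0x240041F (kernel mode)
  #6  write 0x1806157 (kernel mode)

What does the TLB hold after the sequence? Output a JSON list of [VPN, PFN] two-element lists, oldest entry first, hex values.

Walk each access:
#0 VA=0x28014D2 (w,kernel):
  L0: frame=0x13 idx=20 entry=0x17007 [P=1 RW=1 US=1 PS=0]
  L1: frame=0x17 idx=1 entry=0x1B007 [P=1 RW=1 US=1 PS=0]
  ⇒ phys 0x1B4D2  [2 reads]
#1 VA=0x1E00C8A (w,kernel):
  L0: frame=0x13 idx=15 entry=0x7A006 [P=0 RW=1 US=1 PS=0]
  ✗ PAGE_NOT_PRESENT  [1 reads]
#2 VA=0x1C18515 (w,kernel):
  L0: frame=0x13 idx=14 entry=0x1E007 [P=1 RW=1 US=1 PS=0]
  L1: frame=0x1E idx=24 entry=0x1F007 [P=1 RW=1 US=1 PS=0]
  ⇒ phys 0x1F515  [2 reads]
#3 VA=0x3412EB3 (w,kernel):
  L0: frame=0x13 idx=26 entry=0x23007 [P=1 RW=1 US=1 PS=0]
  L1: frame=0x23 idx=18 entry=0xD004 [P=0 RW=0 US=1 PS=0]
  ✗ PAGE_NOT_PRESENT  [2 reads]
#4 VA=0x20FF3C (w,user):
  L0: frame=0x13 idx=1 entry=0x25007 [P=1 RW=1 US=1 PS=0]
  L1: frame=0x25 idx=15 entry=0x27007 [P=1 RW=1 US=1 PS=0]
  ⇒ phys 0x27F3C  [2 reads]
#5 VA=0x240041F (r,kernel):
  L0: frame=0x13 idx=18 entry=0x6D006 [P=0 RW=1 US=1 PS=0]
  ✗ PAGE_NOT_PRESENT  [1 reads]
#6 VA=0x1806157 (w,kernel):
  L0: frame=0x13 idx=12 entry=0x29007 [P=1 RW=1 US=1 PS=0]
  L1: frame=0x29 idx=6 entry=0x2B007 [P=1 RW=1 US=1 PS=0]
  ⇒ phys 0x2B157  [2 reads]

TLB: [["0x2801", "0x1B"], ["0x1C18", "0x1F"], ["0x20F", "0x27"], ["0x1806", "0x2B"]]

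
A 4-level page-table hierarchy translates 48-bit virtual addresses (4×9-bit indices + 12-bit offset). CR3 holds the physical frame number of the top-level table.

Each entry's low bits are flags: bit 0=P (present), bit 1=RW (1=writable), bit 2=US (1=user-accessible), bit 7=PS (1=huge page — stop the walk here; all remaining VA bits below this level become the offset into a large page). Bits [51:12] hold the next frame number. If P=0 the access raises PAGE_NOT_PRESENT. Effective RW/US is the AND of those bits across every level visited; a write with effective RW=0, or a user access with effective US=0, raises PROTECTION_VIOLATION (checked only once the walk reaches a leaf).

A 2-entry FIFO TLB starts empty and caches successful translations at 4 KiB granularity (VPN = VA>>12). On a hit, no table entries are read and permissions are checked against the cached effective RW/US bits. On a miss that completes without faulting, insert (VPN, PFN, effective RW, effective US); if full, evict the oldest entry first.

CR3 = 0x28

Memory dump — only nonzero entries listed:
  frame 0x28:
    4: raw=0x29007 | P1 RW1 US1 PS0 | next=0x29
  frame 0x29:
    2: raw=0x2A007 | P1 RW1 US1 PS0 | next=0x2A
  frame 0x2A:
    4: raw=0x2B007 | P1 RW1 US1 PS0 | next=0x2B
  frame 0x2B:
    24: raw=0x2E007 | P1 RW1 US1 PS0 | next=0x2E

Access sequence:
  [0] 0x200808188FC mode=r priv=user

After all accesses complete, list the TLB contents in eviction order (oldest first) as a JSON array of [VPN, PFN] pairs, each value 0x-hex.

Walk each access:
#0 VA=0x200808188FC (r,user):
  L0: frame=0x28 idx=4 entry=0x29007 [P=1 RW=1 US=1 PS=0]
  L1: frame=0x29 idx=2 entry=0x2A007 [P=1 RW=1 US=1 PS=0]
  L2: frame=0x2A idx=4 entry=0x2B007 [P=1 RW=1 US=1 PS=0]
  L3: frame=0x2B idx=24 entry=0x2E007 [P=1 RW=1 US=1 PS=0]
  ✓ 0x2E8FC  — 4 lookups

TLB: [["0x20080818", "0x2E"]]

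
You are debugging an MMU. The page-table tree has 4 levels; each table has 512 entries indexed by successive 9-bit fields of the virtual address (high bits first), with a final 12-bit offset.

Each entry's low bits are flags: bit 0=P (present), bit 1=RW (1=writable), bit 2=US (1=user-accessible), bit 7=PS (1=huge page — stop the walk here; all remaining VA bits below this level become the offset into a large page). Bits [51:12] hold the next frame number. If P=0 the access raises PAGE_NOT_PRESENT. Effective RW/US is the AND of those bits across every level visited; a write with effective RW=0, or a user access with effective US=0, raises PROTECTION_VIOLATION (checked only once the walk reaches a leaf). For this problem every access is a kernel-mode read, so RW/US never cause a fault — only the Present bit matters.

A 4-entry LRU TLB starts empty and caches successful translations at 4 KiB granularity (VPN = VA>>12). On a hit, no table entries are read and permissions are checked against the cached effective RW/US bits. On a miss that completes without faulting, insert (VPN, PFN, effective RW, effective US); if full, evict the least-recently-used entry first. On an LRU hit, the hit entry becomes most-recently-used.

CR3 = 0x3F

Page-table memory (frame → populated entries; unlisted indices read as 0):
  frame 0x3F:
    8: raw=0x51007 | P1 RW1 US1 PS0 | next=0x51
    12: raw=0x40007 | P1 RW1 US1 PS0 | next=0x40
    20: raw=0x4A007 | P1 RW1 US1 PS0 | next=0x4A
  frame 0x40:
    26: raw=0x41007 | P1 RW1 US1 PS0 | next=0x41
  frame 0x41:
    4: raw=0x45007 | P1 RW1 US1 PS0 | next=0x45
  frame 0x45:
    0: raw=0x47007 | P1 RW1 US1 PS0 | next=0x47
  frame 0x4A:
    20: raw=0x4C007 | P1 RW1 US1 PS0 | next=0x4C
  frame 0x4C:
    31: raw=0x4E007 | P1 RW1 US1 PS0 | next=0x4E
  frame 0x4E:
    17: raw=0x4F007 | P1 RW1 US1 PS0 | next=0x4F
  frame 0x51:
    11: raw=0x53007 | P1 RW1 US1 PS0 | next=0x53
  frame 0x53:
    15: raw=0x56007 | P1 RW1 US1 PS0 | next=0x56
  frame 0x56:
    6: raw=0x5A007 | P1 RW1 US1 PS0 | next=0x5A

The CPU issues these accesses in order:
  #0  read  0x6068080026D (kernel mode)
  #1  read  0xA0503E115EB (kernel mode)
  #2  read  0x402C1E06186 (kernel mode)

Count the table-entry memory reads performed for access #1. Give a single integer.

Walk each access:
#0 VA=0x6068080026D (r,kernel):
  lvl0: tbl 0x3F, slot 12 ⇒ 0x40007 (P1/RW1/US1/PS0)
  lvl1: tbl 0x40, slot 26 ⇒ 0x41007 (P1/RW1/US1/PS0)
  lvl2: tbl 0x41, slot 4 ⇒ 0x45007 (P1/RW1/US1/PS0)
  lvl3: tbl 0x45, slot 0 ⇒ 0x47007 (P1/RW1/US1/PS0)
  ✓ 0x4726D  — 4 lookups
#1 VA=0xA0503E115EB (r,kernel):
  lvl0: tbl 0x3F, slot 20 ⇒ 0x4A007 (P1/RW1/US1/PS0)
  lvl1: tbl 0x4A, slot 20 ⇒ 0x4C007 (P1/RW1/US1/PS0)
  lvl2: tbl 0x4C, slot 31 ⇒ 0x4E007 (P1/RW1/US1/PS0)
  lvl3: tbl 0x4E, slot 17 ⇒ 0x4F007 (P1/RW1/US1/PS0)
  ✓ 0x4F5EB  — 4 lookups
#2 VA=0x402C1E06186 (r,kernel):
  lvl0: tbl 0x3F, slot 8 ⇒ 0x51007 (P1/RW1/US1/PS0)
  lvl1: tbl 0x51, slot 11 ⇒ 0x53007 (P1/RW1/US1/PS0)
  lvl2: tbl 0x53, slot 15 ⇒ 0x56007 (P1/RW1/US1/PS0)
  lvl3: tbl 0x56, slot 6 ⇒ 0x5A007 (P1/RW1/US1/PS0)
  ✓ 0x5A186  — 4 lookups

Entries read for #1: 4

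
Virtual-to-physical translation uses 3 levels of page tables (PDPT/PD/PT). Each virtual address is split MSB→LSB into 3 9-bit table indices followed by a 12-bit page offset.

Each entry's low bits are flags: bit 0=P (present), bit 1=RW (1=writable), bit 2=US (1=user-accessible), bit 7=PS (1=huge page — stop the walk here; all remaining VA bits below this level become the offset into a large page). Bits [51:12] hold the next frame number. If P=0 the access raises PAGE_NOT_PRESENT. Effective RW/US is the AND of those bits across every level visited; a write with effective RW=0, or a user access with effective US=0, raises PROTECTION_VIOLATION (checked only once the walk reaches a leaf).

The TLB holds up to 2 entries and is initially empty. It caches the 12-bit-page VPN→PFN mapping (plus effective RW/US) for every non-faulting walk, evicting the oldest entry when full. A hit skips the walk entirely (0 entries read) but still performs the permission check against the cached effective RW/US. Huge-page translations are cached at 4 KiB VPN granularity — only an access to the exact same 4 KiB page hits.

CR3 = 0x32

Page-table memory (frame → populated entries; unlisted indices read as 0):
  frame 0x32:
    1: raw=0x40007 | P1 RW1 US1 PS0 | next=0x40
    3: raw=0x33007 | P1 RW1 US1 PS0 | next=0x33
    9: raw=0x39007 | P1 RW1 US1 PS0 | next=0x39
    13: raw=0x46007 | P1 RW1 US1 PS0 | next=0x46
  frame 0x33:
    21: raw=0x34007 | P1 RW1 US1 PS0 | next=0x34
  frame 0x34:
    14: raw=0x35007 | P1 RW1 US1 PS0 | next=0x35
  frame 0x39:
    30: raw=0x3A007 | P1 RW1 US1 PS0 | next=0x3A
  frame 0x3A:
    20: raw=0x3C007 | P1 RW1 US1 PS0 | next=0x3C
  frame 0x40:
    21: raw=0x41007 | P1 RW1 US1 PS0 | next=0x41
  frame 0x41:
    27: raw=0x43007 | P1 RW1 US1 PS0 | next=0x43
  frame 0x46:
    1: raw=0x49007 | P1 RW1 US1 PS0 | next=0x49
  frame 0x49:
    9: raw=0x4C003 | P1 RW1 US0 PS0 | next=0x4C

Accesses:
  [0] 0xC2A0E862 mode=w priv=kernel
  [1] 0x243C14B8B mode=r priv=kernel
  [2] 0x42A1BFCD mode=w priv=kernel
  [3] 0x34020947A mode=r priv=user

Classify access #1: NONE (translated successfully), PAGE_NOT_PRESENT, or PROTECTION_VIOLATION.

Walk each access:
#0 VA=0xC2A0E862 (w,kernel):
  L0 @0x32[3] → 0x33007  P=1,RW=1,US=1,PS=0
  L1 @0x33[21] → 0x34007  P=1,RW=1,US=1,PS=0
  L2 @0x34[14] → 0x35007  P=1,RW=1,US=1,PS=0
  ✓ 0x35862  — 3 lookups
#1 VA=0x243C14B8B (r,kernel):
  L0 @0x32[9] → 0x39007  P=1,RW=1,US=1,PS=0
  L1 @0x39[30] → 0x3A007  P=1,RW=1,US=1,PS=0
  L2 @0x3A[20] → 0x3C007  P=1,RW=1,US=1,PS=0
  ✓ 0x3CB8B  — 3 lookups
#2 VA=0x42A1BFCD (w,kernel):
  L0 @0x32[1] → 0x40007  P=1,RW=1,US=1,PS=0
  L1 @0x40[21] → 0x41007  P=1,RW=1,US=1,PS=0
  L2 @0x41[27] → 0x43007  P=1,RW=1,US=1,PS=0
  ✓ 0x43FCD  — 3 lookups
#3 VA=0x34020947A (r,user):
  L0 @0x32[13] → 0x46007  P=1,RW=1,US=1,PS=0
  L1 @0x46[1] → 0x49007  P=1,RW=1,US=1,PS=0
  L2 @0x49[9] → 0x4C003  P=1,RW=1,US=0,PS=0
  → PROTECTION_VIOLATION  (3 entries read)

Access #1 fault: NONE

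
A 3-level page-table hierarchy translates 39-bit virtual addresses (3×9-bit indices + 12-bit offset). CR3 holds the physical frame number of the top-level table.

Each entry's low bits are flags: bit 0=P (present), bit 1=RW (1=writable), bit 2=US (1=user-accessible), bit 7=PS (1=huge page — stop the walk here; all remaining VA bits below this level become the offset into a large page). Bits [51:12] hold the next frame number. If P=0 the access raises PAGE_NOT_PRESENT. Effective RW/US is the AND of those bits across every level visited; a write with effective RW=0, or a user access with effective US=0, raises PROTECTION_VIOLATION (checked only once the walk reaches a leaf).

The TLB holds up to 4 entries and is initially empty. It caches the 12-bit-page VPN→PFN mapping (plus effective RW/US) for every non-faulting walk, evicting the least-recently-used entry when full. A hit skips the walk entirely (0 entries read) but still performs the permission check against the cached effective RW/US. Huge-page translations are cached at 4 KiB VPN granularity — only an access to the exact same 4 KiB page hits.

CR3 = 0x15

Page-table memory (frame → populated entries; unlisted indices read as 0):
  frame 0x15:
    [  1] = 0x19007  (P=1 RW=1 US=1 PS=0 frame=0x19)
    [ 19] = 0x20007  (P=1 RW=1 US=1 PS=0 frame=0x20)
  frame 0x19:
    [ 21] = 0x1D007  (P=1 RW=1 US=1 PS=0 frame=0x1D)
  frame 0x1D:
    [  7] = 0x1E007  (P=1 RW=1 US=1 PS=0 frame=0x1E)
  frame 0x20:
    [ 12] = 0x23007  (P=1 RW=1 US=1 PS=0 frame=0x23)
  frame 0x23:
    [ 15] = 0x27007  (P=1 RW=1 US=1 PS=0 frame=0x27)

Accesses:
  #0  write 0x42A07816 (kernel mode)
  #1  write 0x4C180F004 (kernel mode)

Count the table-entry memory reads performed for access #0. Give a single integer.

Per-access translation:
#0 VA=0x42A07816 (w,kernel):
  lvl0: tbl 0x15, slot 1 ⇒ 0x19007 (P1/RW1/US1/PS0)
  lvl1: tbl 0x19, slot 21 ⇒ 0x1D007 (P1/RW1/US1/PS0)
  lvl2: tbl 0x1D, slot 7 ⇒ 0x1E007 (P1/RW1/US1/PS0)
  → PA=0x1E816  (3 entries read)
#1 VA=0x4C180F004 (w,kernel):
  lvl0: tbl 0x15, slot 19 ⇒ 0x20007 (P1/RW1/US1/PS0)
  lvl1: tbl 0x20, slot 12 ⇒ 0x23007 (P1/RW1/US1/PS0)
  lvl2: tbl 0x23, slot 15 ⇒ 0x27007 (P1/RW1/US1/PS0)
  → PA=0x27004  (3 entries read)

Entries read for #0: 3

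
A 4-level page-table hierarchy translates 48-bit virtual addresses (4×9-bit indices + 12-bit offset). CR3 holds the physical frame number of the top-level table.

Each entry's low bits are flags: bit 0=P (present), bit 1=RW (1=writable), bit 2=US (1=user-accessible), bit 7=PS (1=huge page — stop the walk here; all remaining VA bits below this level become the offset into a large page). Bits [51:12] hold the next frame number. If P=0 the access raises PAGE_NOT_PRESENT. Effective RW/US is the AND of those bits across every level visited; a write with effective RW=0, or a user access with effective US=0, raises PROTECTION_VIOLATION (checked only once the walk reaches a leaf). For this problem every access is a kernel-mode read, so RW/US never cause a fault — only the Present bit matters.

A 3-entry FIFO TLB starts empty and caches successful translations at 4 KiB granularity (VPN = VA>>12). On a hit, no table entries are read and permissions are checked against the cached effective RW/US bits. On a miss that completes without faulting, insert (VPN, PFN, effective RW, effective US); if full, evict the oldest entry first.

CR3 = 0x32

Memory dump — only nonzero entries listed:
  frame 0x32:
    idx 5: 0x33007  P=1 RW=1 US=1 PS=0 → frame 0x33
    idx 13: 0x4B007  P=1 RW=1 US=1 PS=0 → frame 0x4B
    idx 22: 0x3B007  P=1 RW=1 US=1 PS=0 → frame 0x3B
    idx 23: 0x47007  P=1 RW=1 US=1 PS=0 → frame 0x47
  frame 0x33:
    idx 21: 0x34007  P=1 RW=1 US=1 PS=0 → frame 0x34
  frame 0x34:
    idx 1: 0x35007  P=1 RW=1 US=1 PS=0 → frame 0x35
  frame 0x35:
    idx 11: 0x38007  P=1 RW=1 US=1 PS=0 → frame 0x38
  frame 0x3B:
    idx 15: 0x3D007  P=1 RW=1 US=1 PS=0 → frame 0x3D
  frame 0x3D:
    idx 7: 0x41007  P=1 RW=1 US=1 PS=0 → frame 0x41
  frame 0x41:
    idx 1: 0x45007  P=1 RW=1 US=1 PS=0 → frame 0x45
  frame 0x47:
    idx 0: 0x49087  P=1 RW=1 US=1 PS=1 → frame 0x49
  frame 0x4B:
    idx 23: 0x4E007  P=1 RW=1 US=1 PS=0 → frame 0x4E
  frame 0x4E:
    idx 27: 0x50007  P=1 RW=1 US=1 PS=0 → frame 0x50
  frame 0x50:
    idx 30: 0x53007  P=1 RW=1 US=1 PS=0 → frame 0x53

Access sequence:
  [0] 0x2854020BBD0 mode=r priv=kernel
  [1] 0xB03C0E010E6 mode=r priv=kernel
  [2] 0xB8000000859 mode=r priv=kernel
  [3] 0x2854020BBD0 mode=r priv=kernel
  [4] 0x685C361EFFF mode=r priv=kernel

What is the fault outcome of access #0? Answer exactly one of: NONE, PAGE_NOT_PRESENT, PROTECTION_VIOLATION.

Walk each access:
#0 VA=0x2854020BBD0 (r,kernel):
  lvl0: tbl 0x32, slot 5 ⇒ 0x33007 (P1/RW1/US1/PS0)
  lvl1: tbl 0x33, slot 21 ⇒ 0x34007 (P1/RW1/US1/PS0)
  lvl2: tbl 0x34, slot 1 ⇒ 0x35007 (P1/RW1/US1/PS0)
  lvl3: tbl 0x35, slot 11 ⇒ 0x38007 (P1/RW1/US1/PS0)
  → PA=0x38BD0  (4 entries read)
#1 VA=0xB03C0E010E6 (r,kernel):
  lvl0: tbl 0x32, slot 22 ⇒ 0x3B007 (P1/RW1/US1/PS0)
  lvl1: tbl 0x3B, slot 15 ⇒ 0x3D007 (P1/RW1/US1/PS0)
  lvl2: tbl 0x3D, slot 7 ⇒ 0x41007 (P1/RW1/US1/PS0)
  lvl3: tbl 0x41, slot 1 ⇒ 0x45007 (P1/RW1/US1/PS0)
  → PA=0x450E6  (4 entries read)
#2 VA=0xB8000000859 (r,kernel):
  lvl0: tbl 0x32, slot 23 ⇒ 0x47007 (P1/RW1/US1/PS0)
  lvl1: tbl 0x47, slot 0 ⇒ 0x49087 (P1/RW1/US1/PS1)
  → PA=0x49859 (huge @L1)  (2 entries read)
#3 VA=0x2854020BBD0 (r,kernel):
  TLB hit vpn=0x2854020B → PA=0x38BD0
#4 VA=0x685C361EFFF (r,kernel):
  lvl0: tbl 0x32, slot 13 ⇒ 0x4B007 (P1/RW1/US1/PS0)
  lvl1: tbl 0x4B, slot 23 ⇒ 0x4E007 (P1/RW1/US1/PS0)
  lvl2: tbl 0x4E, slot 27 ⇒ 0x50007 (P1/RW1/US1/PS0)
  lvl3: tbl 0x50, slot 30 ⇒ 0x53007 (P1/RW1/US1/PS0)
  → PA=0x53FFF  (4 entries read)

Access #0 fault: NONE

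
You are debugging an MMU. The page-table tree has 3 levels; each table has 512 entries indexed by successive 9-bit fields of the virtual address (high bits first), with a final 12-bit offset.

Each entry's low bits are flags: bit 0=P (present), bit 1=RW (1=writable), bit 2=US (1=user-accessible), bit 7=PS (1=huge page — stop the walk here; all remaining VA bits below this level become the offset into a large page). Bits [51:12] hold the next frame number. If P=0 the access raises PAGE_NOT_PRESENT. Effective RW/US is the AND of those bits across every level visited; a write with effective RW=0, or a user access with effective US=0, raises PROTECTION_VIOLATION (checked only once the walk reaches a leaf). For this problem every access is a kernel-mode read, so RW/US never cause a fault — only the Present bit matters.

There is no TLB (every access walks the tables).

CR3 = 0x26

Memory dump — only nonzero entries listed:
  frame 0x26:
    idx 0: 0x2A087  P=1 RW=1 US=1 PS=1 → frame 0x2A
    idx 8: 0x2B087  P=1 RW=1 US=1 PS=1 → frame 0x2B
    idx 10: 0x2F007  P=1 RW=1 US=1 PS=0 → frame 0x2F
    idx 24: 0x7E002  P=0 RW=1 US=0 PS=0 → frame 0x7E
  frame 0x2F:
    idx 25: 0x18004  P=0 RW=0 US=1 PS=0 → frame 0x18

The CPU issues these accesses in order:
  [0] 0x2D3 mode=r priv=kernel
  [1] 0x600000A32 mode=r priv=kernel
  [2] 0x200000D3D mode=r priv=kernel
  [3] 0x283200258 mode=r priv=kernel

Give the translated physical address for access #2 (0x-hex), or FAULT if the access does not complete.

Walk each access:
#0 VA=0x2D3 (r,kernel):
  L0: frame=0x26 idx=0 entry=0x2A087 [P=1 RW=1 US=1 PS=1]
  ✓ 0x2A2D3 (huge @L0)  — 1 lookups
#1 VA=0x600000A32 (r,kernel):
  L0: frame=0x26 idx=24 entry=0x7E002 [P=0 RW=1 US=0 PS=0]
  ✗ PAGE_NOT_PRESENT  [1 reads]
#2 VA=0x200000D3D (r,kernel):
  L0: frame=0x26 idx=8 entry=0x2B087 [P=1 RW=1 US=1 PS=1]
  ✓ 0x2BD3D (huge @L0)  — 1 lookups
#3 VA=0x283200258 (r,kernel):
  L0: frame=0x26 idx=10 entry=0x2F007 [P=1 RW=1 US=1 PS=0]
  L1: frame=0x2F idx=25 entry=0x18004 [P=0 RW=0 US=1 PS=0]
  ✗ PAGE_NOT_PRESENT  [2 reads]

Access #2 PA: 0x2BD3D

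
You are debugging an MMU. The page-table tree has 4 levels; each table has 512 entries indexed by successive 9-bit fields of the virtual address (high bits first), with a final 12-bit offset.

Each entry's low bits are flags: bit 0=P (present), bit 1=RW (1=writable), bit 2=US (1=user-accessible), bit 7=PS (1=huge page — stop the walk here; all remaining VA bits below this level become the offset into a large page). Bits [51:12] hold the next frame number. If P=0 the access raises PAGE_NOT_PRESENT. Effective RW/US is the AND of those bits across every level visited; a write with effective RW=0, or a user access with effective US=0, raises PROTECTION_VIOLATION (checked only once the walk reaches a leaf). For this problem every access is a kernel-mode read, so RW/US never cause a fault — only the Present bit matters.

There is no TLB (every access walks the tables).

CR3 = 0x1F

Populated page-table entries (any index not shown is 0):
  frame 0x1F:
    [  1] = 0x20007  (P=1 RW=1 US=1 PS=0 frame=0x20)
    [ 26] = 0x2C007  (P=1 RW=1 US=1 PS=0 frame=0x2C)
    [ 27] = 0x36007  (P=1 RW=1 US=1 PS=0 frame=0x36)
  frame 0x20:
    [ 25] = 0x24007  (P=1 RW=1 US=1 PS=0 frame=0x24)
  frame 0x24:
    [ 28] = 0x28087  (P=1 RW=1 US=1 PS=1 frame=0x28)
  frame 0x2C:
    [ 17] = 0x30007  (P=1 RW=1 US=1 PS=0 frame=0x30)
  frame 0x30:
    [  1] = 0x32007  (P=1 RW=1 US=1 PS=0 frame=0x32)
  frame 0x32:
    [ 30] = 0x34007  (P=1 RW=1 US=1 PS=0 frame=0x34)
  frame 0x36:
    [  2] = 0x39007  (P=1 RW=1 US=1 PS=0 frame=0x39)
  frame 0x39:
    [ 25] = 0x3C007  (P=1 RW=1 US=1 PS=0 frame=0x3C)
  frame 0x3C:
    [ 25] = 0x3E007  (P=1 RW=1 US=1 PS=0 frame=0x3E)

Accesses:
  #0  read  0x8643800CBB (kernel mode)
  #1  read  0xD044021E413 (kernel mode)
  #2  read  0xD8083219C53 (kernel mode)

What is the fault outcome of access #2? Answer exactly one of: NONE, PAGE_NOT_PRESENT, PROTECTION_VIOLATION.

Per-access translation:
#0 VA=0x8643800CBB (r,kernel):
  lvl0: tbl 0x1F, slot 1 ⇒ 0x20007 (P1/RW1/US1/PS0)
  lvl1: tbl 0x20, slot 25 ⇒ 0x24007 (P1/RW1/US1/PS0)
  lvl2: tbl 0x24, slot 28 ⇒ 0x28087 (P1/RW1/US1/PS1)
  → PA=0x28CBB (huge @L2)  (3 entries read)
#1 VA=0xD044021E413 (r,kernel):
  lvl0: tbl 0x1F, slot 26 ⇒ 0x2C007 (P1/RW1/US1/PS0)
  lvl1: tbl 0x2C, slot 17 ⇒ 0x30007 (P1/RW1/US1/PS0)
  lvl2: tbl 0x30, slot 1 ⇒ 0x32007 (P1/RW1/US1/PS0)
  lvl3: tbl 0x32, slot 30 ⇒ 0x34007 (P1/RW1/US1/PS0)
  → PA=0x34413  (4 entries read)
#2 VA=0xD8083219C53 (r,kernel):
  lvl0: tbl 0x1F, slot 27 ⇒ 0x36007 (P1/RW1/US1/PS0)
  lvl1: tbl 0x36, slot 2 ⇒ 0x39007 (P1/RW1/US1/PS0)
  lvl2: tbl 0x39, slot 25 ⇒ 0x3C007 (P1/RW1/US1/PS0)
  lvl3: tbl 0x3C, slot 25 ⇒ 0x3E007 (P1/RW1/US1/PS0)
  → PA=0x3EC53  (4 entries read)

Access #2 fault: NONE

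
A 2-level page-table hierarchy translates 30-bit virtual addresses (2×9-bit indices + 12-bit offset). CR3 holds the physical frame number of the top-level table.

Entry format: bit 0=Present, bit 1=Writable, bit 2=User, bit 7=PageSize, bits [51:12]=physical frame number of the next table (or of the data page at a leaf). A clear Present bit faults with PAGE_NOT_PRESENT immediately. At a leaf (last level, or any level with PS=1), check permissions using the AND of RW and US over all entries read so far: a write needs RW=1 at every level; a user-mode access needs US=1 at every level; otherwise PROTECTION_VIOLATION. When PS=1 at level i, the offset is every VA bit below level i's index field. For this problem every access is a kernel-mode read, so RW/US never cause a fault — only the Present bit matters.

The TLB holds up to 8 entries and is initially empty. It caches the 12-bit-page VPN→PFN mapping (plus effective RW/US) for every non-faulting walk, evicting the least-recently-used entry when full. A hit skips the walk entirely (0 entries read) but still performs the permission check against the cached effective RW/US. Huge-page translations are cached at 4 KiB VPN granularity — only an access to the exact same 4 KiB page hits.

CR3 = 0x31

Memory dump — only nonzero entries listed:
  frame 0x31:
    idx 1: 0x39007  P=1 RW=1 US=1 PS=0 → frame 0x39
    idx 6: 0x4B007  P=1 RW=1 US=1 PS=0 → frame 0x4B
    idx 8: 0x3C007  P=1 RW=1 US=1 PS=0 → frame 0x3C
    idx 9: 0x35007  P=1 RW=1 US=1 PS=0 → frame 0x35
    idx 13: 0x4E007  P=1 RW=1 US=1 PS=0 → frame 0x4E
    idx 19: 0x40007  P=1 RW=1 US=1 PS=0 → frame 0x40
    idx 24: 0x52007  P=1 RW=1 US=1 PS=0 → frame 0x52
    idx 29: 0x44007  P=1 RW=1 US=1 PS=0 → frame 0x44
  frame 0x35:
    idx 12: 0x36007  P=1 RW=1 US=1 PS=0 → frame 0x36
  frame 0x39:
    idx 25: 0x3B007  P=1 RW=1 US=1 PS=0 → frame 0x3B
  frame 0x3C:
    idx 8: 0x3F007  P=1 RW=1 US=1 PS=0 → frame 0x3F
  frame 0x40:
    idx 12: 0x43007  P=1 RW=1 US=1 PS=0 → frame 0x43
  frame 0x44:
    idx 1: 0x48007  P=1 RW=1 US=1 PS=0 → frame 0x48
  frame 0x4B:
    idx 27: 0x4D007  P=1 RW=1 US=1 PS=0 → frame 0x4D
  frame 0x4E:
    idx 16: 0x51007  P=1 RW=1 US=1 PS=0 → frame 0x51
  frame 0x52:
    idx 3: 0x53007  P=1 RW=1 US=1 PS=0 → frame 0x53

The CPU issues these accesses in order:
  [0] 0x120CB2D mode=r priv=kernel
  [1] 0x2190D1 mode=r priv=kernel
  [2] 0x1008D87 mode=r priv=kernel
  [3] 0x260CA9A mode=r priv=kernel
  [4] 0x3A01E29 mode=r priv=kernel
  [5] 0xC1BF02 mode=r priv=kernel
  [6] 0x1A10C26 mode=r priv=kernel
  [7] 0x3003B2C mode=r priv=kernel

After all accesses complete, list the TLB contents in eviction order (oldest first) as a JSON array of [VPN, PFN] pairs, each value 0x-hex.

Trace:
#0 VA=0x120CB2D (r,kernel):
  L0 @0x31[9] → 0x35007  P=1,RW=1,US=1,PS=0
  L1 @0x35[12] → 0x36007  P=1,RW=1,US=1,PS=0
  → PA=0x36B2D  (2 entries read)
#1 VA=0x2190D1 (r,kernel):
  L0 @0x31[1] → 0x39007  P=1,RW=1,US=1,PS=0
  L1 @0x39[25] → 0x3B007  P=1,RW=1,US=1,PS=0
  → PA=0x3B0D1  (2 entries read)
#2 VA=0x1008D87 (r,kernel):
  L0 @0x31[8] → 0x3C007  P=1,RW=1,US=1,PS=0
  L1 @0x3C[8] → 0x3F007  P=1,RW=1,US=1,PS=0
  → PA=0x3FD87  (2 entries read)
#3 VA=0x260CA9A (r,kernel):
  L0 @0x31[19] → 0x40007  P=1,RW=1,US=1,PS=0
  L1 @0x40[12] → 0x43007  P=1,RW=1,US=1,PS=0
  → PA=0x43A9A  (2 entries read)
#4 VA=0x3A01E29 (r,kernel):
  L0 @0x31[29] → 0x44007  P=1,RW=1,US=1,PS=0
  L1 @0x44[1] → 0x48007  P=1,RW=1,US=1,PS=0
  → PA=0x48E29  (2 entries read)
#5 VA=0xC1BF02 (r,kernel):
  L0 @0x31[6] → 0x4B007  P=1,RW=1,US=1,PS=0
  L1 @0x4B[27] → 0x4D007  P=1,RW=1,US=1,PS=0
  → PA=0x4DF02  (2 entries read)
#6 VA=0x1A10C26 (r,kernel):
  L0 @0x31[13] → 0x4E007  P=1,RW=1,US=1,PS=0
  L1 @0x4E[16] → 0x51007  P=1,RW=1,US=1,PS=0
  → PA=0x51C26  (2 entries read)
#7 VA=0x3003B2C (r,kernel):
  L0 @0x31[24] → 0x52007  P=1,RW=1,US=1,PS=0
  L1 @0x52[3] → 0x53007  P=1,RW=1,US=1,PS=0
  → PA=0x53B2C  (2 entries read)

TLB: [["0x120C", "0x36"], ["0x219", "0x3B"], ["0x1008", "0x3F"], ["0x260C", "0x43"], ["0x3A01", "0x48"], ["0xC1B", "0x4D"], ["0x1A10", "0x51"], ["0x3003", "0x53"]]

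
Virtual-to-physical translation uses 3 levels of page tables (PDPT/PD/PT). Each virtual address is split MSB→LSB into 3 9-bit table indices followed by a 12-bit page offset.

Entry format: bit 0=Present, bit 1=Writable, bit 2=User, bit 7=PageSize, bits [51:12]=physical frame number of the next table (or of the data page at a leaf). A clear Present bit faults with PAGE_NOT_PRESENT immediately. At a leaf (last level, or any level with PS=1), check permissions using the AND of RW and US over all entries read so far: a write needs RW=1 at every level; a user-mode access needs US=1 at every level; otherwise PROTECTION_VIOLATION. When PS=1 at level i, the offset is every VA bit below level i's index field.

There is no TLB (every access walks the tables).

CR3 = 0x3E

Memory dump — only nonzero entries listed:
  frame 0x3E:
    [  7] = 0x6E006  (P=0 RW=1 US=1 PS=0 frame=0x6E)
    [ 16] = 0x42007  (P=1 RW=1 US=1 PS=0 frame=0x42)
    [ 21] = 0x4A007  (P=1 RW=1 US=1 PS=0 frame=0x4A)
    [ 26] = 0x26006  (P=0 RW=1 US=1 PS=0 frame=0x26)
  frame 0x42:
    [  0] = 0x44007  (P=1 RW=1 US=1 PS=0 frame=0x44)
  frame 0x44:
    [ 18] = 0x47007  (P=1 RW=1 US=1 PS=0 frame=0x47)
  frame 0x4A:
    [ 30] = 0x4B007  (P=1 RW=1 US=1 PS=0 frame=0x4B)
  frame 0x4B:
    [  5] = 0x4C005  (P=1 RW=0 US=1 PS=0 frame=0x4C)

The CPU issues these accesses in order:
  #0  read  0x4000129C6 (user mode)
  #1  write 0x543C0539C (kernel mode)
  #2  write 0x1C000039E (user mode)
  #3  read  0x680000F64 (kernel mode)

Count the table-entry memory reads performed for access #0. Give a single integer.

Per-access translation:
#0 VA=0x4000129C6 (r,user):
  L0 @0x3E[16] → 0x42007  P=1,RW=1,US=1,PS=0
  L1 @0x42[0] → 0x44007  P=1,RW=1,US=1,PS=0
  L2 @0x44[18] → 0x47007  P=1,RW=1,US=1,PS=0
  → PA=0x479C6  (3 entries read)
#1 VA=0x543C0539C (w,kernel):
  L0 @0x3E[21] → 0x4A007  P=1,RW=1,US=1,PS=0
  L1 @0x4A[30] → 0x4B007  P=1,RW=1,US=1,PS=0
  L2 @0x4B[5] → 0x4C005  P=1,RW=0,US=1,PS=0
  → PROTECTION_VIOLATION  (3 entries read)
#2 VA=0x1C000039E (w,user):
  L0 @0x3E[7] → 0x6E006  P=0,RW=1,US=1,PS=0
  → PAGE_NOT_PRESENT  (1 entries read)
#3 VA=0x680000F64 (r,kernel):
  L0 @0x3E[26] → 0x26006  P=0,RW=1,US=1,PS=0
  → PAGE_NOT_PRESENT  (1 entries read)

Entries read for #0: 3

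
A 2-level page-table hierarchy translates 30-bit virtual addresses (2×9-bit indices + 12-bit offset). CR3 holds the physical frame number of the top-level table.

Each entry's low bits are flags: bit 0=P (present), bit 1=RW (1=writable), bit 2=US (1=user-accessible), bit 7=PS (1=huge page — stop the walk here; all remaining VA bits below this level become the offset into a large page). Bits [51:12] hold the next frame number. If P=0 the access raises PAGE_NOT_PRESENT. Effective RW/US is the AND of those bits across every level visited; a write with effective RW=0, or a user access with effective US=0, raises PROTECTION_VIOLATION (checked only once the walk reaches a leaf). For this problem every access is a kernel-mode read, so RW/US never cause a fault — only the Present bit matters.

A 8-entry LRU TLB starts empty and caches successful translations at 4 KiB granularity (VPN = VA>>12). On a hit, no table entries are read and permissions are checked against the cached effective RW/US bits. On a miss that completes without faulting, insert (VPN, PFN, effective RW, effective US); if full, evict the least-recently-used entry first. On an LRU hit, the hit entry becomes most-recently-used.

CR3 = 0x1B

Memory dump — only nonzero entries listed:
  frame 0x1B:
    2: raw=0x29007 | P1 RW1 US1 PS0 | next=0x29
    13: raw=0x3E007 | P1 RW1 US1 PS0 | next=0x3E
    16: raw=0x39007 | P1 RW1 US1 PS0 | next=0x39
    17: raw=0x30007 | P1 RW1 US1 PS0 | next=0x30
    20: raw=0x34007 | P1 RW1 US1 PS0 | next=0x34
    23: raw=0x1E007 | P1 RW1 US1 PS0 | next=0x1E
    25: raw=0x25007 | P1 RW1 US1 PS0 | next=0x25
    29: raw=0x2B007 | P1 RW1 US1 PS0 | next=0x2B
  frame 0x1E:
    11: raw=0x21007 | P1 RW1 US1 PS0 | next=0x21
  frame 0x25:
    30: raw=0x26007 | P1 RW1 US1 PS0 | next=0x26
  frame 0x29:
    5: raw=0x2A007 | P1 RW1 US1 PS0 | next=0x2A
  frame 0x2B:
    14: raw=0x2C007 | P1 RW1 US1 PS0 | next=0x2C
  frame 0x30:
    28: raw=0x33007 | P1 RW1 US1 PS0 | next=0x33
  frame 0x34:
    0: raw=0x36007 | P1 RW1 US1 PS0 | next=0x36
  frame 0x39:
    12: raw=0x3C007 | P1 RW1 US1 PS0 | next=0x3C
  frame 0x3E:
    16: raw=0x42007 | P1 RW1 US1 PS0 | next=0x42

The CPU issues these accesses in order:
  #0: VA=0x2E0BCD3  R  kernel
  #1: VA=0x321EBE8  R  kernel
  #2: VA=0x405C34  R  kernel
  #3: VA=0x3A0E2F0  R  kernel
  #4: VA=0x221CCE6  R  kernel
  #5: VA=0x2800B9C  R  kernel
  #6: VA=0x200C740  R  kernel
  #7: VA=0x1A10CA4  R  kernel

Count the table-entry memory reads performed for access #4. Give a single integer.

Trace:
#0 VA=0x2E0BCD3 (r,kernel):
  L0 @0x1B[23] → 0x1E007  P=1,RW=1,US=1,PS=0
  L1 @0x1E[11] → 0x21007  P=1,RW=1,US=1,PS=0
  → PA=0x21CD3  (2 entries read)
#1 VA=0x321EBE8 (r,kernel):
  L0 @0x1B[25] → 0x25007  P=1,RW=1,US=1,PS=0
  L1 @0x25[30] → 0x26007  P=1,RW=1,US=1,PS=0
  → PA=0x26BE8  (2 entries read)
#2 VA=0x405C34 (r,kernel):
  L0 @0x1B[2] → 0x29007  P=1,RW=1,US=1,PS=0
  L1 @0x29[5] → 0x2A007  P=1,RW=1,US=1,PS=0
  → PA=0x2AC34  (2 entries read)
#3 VA=0x3A0E2F0 (r,kernel):
  L0 @0x1B[29] → 0x2B007  P=1,RW=1,US=1,PS=0
  L1 @0x2B[14] → 0x2C007  P=1,RW=1,US=1,PS=0
  → PA=0x2C2F0  (2 entries read)
#4 VA=0x221CCE6 (r,kernel):
  L0 @0x1B[17] → 0x30007  P=1,RW=1,US=1,PS=0
  L1 @0x30[28] → 0x33007  P=1,RW=1,US=1,PS=0
  → PA=0x33CE6  (2 entries read)
#5 VA=0x2800B9C (r,kernel):
  L0 @0x1B[20] → 0x34007  P=1,RW=1,US=1,PS=0
  L1 @0x34[0] → 0x36007  P=1,RW=1,US=1,PS=0
  → PA=0x36B9C  (2 entries read)
#6 VA=0x200C740 (r,kernel):
  L0 @0x1B[16] → 0x39007  P=1,RW=1,US=1,PS=0
  L1 @0x39[12] → 0x3C007  P=1,RW=1,US=1,PS=0
  → PA=0x3C740  (2 entries read)
#7 VA=0x1A10CA4 (r,kernel):
  L0 @0x1B[13] → 0x3E007  P=1,RW=1,US=1,PS=0
  L1 @0x3E[16] → 0x42007  P=1,RW=1,US=1,PS=0
  → PA=0x42CA4  (2 entries read)

Entries read for #4: 2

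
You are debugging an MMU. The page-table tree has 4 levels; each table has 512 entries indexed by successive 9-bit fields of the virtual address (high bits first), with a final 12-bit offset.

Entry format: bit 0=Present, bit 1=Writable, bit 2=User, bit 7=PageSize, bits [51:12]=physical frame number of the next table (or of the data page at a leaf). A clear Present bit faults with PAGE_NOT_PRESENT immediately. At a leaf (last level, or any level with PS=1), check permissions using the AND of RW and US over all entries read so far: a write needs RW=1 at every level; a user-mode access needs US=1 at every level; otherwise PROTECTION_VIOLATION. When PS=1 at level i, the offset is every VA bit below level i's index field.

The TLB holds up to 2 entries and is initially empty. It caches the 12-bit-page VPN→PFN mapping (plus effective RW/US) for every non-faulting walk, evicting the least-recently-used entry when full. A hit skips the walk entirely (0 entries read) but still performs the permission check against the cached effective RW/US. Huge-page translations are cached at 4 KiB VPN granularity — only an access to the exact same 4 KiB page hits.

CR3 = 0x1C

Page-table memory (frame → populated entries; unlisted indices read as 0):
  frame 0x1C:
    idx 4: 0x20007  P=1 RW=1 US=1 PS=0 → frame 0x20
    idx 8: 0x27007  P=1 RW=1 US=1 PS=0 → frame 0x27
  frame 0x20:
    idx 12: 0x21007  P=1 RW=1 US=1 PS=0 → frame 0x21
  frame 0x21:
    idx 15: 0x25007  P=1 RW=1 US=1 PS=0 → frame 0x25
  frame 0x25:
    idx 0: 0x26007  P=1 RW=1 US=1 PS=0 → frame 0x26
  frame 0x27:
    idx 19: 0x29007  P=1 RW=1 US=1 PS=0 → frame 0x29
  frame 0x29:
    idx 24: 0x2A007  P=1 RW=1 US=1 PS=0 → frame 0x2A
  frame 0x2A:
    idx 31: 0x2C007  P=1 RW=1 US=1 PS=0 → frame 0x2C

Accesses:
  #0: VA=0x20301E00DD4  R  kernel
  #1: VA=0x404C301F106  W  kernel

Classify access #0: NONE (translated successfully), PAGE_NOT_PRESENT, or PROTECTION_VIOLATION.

Trace:
#0 VA=0x20301E00DD4 (r,kernel):
  lvl0: tbl 0x1C, slot 4 ⇒ 0x20007 (P1/RW1/US1/PS0)
  lvl1: tbl 0x20, slot 12 ⇒ 0x21007 (P1/RW1/US1/PS0)
  lvl2: tbl 0x21, slot 15 ⇒ 0x25007 (P1/RW1/US1/PS0)
  lvl3: tbl 0x25, slot 0 ⇒ 0x26007 (P1/RW1/US1/PS0)
  ⇒ phys 0x26DD4  [4 reads]
#1 VA=0x404C301F106 (w,kernel):
  lvl0: tbl 0x1C, slot 8 ⇒ 0x27007 (P1/RW1/US1/PS0)
  lvl1: tbl 0x27, slot 19 ⇒ 0x29007 (P1/RW1/US1/PS0)
  lvl2: tbl 0x29, slot 24 ⇒ 0x2A007 (P1/RW1/US1/PS0)
  lvl3: tbl 0x2A, slot 31 ⇒ 0x2C007 (P1/RW1/US1/PS0)
  ⇒ phys 0x2C106  [4 reads]

Access #0 fault: NONE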